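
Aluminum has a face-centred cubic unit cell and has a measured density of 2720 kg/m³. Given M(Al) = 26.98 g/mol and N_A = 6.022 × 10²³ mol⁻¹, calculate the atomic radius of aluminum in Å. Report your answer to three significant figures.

For an FCC cell (Z = 4), a³ = Z·M/(N_A·ρ) = 4 × 26.98 / (6.022 × 10²³ × 2.720) = 6.589 × 10^-23 cm³, so a = 4.039 × 10^-8 cm = 4.039 Å.
Atoms touch along the face diagonal, so √2·a = 4r, so r = 0.3536 × a = 1.43 Å.

1.43 Å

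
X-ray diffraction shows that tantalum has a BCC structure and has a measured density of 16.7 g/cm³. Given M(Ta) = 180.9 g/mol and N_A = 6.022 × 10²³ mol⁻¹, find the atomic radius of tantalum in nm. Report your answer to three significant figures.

0.143 nm

For a BCC cell (Z = 2), a³ = Z·M/(N_A·ρ) = 2 × 180.9 / (6.022 × 10²³ × 16.70) = 3.598 × 10^-23 cm³, so a = 3.301 × 10^-8 cm = 0.3301 nm.
Atoms touch along the body diagonal, so √3·a = 4r, so r = 0.4330 × a = 0.143 nm.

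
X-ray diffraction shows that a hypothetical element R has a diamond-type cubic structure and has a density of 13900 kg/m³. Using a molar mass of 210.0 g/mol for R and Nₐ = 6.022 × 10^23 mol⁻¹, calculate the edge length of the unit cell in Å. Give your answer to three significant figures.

With Z = 8 atoms per diamond cubic cell, a³ = Z·M/(N_A·ρ) = 8 × 210.0 / (6.022 × 10²³ × 13.90 g/cm³) = 2.007 × 10^-22 cm³.
a = (2.007 × 10^-22)^(1/3) = 5.855 × 10^-8 cm = 5.85 Å.

5.85 Å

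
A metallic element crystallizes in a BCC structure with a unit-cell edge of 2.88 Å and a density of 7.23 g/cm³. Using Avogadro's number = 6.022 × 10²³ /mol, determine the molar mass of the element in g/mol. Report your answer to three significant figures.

A BCC cell has Z = 2 atoms; a = 2.880 × 10^-8 cm.
M = ρ·N_A·a³/Z = 7.23 × 6.022 × 10²³ × 2.389 × 10^-23 / 2 = 52.0 g/mol.

52.0 g/mol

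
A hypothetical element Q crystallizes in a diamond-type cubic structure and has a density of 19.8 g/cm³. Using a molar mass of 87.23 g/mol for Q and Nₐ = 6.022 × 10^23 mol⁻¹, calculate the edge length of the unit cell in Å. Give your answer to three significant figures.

3.88 Å

With Z = 8 atoms per diamond cubic cell, a³ = Z·M/(N_A·ρ) = 8 × 87.23 / (6.022 × 10²³ × 19.80 g/cm³) = 5.853 × 10^-23 cm³.
a = (5.853 × 10^-23)^(1/3) = 3.883 × 10^-8 cm = 3.88 Å.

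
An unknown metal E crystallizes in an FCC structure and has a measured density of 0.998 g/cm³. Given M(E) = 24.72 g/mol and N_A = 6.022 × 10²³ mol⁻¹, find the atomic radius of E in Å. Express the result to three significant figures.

1.94 Å

For an FCC cell (Z = 4), a³ = Z·M/(N_A·ρ) = 4 × 24.72 / (6.022 × 10²³ × 0.9980) = 1.645 × 10^-22 cm³, so a = 5.480 × 10^-8 cm = 5.480 Å.
Atoms touch along the face diagonal, so √2·a = 4r, so r = 0.3536 × a = 1.94 Å.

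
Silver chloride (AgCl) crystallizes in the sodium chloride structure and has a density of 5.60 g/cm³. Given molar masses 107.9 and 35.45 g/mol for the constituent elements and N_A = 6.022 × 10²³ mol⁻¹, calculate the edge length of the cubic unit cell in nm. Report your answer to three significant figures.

0.554 nm

M(AgCl) = 143.35 g/mol; Z = 4 formula units per cell.
a³ = Z·M/(N_A·ρ) = 4 × 143.35 / (6.022 × 10²³ × 5.60) = 1.700 × 10^-22 cm³, so a = 5.540 × 10^-8 cm = 0.554 nm.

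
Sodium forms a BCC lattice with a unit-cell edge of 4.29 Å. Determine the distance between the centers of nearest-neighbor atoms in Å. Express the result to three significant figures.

In a BCC structure, atoms touch along the body diagonal, so √3·a = 4r; the nearest-neighbor distance equals 2r = 0.8660·a.
d = 0.8660 × 4.29 = 3.72 Å.

3.72 Å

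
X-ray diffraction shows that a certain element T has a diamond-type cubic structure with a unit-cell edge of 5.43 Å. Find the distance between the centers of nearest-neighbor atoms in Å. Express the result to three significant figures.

2.35 Å

In a diamond cubic structure, nearest neighbors lie along the body diagonal with √3·a = 8r; the nearest-neighbor distance equals 2r = 0.4330·a.
d = 0.4330 × 5.43 = 2.35 Å.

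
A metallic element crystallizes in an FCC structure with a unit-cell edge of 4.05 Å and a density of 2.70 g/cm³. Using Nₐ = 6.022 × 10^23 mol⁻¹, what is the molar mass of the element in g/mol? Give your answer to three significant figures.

An FCC cell has Z = 4 atoms; a = 4.050 × 10^-8 cm.
M = ρ·N_A·a³/Z = 2.70 × 6.022 × 10²³ × 6.643 × 10^-23 / 4 = 27.0 g/mol.

27.0 g/mol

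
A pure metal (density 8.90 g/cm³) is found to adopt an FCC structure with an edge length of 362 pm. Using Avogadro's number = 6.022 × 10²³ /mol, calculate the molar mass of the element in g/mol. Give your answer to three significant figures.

63.6 g/mol

An FCC cell has Z = 4 atoms; a = 3.620 × 10^-8 cm.
M = ρ·N_A·a³/Z = 8.90 × 6.022 × 10²³ × 4.744 × 10^-23 / 4 = 63.6 g/mol.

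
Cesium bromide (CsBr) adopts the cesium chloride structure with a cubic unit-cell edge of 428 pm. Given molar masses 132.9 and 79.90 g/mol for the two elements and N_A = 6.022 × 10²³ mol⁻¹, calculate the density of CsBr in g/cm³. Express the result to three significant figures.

4.51 g/cm³

The cesium chloride structure contains Z = 1 formula unit per cell; M(CsBr) = 132.9 + 79.90 = 212.8 g/mol.
a³ = (4.280 × 10^-8 cm)³ = 7.840 × 10^-23 cm³.
ρ = 1 × 212.8 / (6.022 × 10²³ × 7.840 × 10^-23) = 4.507 g/cm³.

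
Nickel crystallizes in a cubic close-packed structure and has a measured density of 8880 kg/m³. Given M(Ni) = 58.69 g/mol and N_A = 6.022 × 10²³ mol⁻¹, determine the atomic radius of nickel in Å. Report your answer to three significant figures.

For an FCC cell (Z = 4), a³ = Z·M/(N_A·ρ) = 4 × 58.69 / (6.022 × 10²³ × 8.880) = 4.390 × 10^-23 cm³, so a = 3.528 × 10^-8 cm = 3.528 Å.
Atoms touch along the face diagonal, so √2·a = 4r, so r = 0.3536 × a = 1.25 Å.

1.25 Å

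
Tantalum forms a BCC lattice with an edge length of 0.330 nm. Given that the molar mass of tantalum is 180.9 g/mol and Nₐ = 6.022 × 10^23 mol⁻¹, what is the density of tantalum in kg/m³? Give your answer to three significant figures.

A BCC unit cell contains Z = 2 atoms.
Cell volume: a³ = (0.330 nm)³ = (3.300 × 10^-8 cm)³ = 3.594 × 10^-23 cm³.
ρ = Z·M/(N_A·a³) = 2 × 180.9 / (6.022 × 10²³ × 3.594 × 10^-23) = 16.72 g/cm³ = 16700 kg/m³.

16700 kg/m³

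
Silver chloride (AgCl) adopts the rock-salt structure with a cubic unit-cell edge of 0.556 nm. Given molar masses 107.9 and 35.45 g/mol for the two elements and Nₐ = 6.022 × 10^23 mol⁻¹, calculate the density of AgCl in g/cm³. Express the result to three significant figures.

The rock-salt structure contains Z = 4 formula units per cell; M(AgCl) = 107.9 + 35.45 = 143.35 g/mol.
a³ = (5.560 × 10^-8 cm)³ = 1.719 × 10^-22 cm³.
ρ = 4 × 143.35 / (6.022 × 10²³ × 1.719 × 10^-22) = 5.540 g/cm³.

5.54 g/cm³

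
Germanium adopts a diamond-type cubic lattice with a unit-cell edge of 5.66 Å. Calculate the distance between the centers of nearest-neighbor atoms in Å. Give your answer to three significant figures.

2.45 Å

In a diamond cubic structure, nearest neighbors lie along the body diagonal with √3·a = 8r; the nearest-neighbor distance equals 2r = 0.4330·a.
d = 0.4330 × 5.66 = 2.45 Å.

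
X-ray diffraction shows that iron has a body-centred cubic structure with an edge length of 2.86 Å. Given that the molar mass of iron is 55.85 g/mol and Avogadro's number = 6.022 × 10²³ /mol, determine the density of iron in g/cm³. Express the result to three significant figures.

A BCC unit cell contains Z = 2 atoms.
Cell volume: a³ = (2.86 Å)³ = (2.860 × 10^-8 cm)³ = 2.339 × 10^-23 cm³.
ρ = Z·M/(N_A·a³) = 2 × 55.85 / (6.022 × 10²³ × 2.339 × 10^-23) = 7.929 g/cm³.

7.93 g/cm³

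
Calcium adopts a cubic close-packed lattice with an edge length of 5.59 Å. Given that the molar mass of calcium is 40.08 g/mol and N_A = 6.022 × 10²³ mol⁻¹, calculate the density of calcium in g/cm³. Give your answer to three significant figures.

1.52 g/cm³

An FCC unit cell contains Z = 4 atoms.
Cell volume: a³ = (5.59 Å)³ = (5.590 × 10^-8 cm)³ = 1.747 × 10^-22 cm³.
ρ = Z·M/(N_A·a³) = 4 × 40.08 / (6.022 × 10²³ × 1.747 × 10^-22) = 1.524 g/cm³.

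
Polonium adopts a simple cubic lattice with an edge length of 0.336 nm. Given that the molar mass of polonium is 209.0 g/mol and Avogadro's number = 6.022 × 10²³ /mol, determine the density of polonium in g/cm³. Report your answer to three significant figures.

9.15 g/cm³

A simple cubic unit cell contains Z = 1 atom.
Cell volume: a³ = (0.336 nm)³ = (3.360 × 10^-8 cm)³ = 3.793 × 10^-23 cm³.
ρ = Z·M/(N_A·a³) = 1 × 209.0 / (6.022 × 10²³ × 3.793 × 10^-23) = 9.149 g/cm³.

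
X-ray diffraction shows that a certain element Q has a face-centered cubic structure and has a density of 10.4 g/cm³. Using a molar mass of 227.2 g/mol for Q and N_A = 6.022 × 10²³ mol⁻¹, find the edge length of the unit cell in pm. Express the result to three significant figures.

525 pm

With Z = 4 atoms per FCC cell, a³ = Z·M/(N_A·ρ) = 4 × 227.2 / (6.022 × 10²³ × 10.40 g/cm³) = 1.451 × 10^-22 cm³.
a = (1.451 × 10^-22)^(1/3) = 5.255 × 10^-8 cm = 525 pm.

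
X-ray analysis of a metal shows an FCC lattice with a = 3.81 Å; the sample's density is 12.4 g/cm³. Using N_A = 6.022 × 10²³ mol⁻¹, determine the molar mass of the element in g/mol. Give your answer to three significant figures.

An FCC cell has Z = 4 atoms; a = 3.810 × 10^-8 cm.
M = ρ·N_A·a³/Z = 12.4 × 6.022 × 10²³ × 5.531 × 10^-23 / 4 = 103 g/mol.

103 g/mol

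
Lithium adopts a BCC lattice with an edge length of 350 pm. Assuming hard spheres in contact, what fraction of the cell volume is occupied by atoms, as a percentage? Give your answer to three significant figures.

In a BCC lattice atoms touch along the body diagonal, so √3·a = 4r, so r = 0.4330a = 151.6 pm.
Packing fraction = Z·(4/3)πr³ / a³ = 2 × (4/3)π × (151.6)³ / (350)³ = 0.6802 = 68.0%.

68.0%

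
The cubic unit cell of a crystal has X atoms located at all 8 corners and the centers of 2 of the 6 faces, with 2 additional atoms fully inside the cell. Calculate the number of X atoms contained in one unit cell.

4

Corner atoms are shared by 8 cells (1/8 each), face atoms by 2 (1/2 each), interior atoms are unshared.
Net atoms = 8 × 1/8 + 2 × 1/2 + 2 = 1 + 1 + 2 = 4.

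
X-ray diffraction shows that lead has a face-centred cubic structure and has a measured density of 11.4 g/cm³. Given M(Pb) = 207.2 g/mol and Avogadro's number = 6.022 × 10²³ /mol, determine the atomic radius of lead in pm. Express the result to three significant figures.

For an FCC cell (Z = 4), a³ = Z·M/(N_A·ρ) = 4 × 207.2 / (6.022 × 10²³ × 11.40) = 1.207 × 10^-22 cm³, so a = 4.942 × 10^-8 cm = 494.2 pm.
Atoms touch along the face diagonal, so √2·a = 4r, so r = 0.3536 × a = 175 pm.

175 pm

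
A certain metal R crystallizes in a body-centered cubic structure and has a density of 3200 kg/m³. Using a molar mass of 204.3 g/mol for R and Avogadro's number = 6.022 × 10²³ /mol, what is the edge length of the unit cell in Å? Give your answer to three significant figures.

5.96 Å

With Z = 2 atoms per BCC cell, a³ = Z·M/(N_A·ρ) = 2 × 204.3 / (6.022 × 10²³ × 3.200 g/cm³) = 2.120 × 10^-22 cm³.
a = (2.120 × 10^-22)^(1/3) = 5.963 × 10^-8 cm = 5.96 Å.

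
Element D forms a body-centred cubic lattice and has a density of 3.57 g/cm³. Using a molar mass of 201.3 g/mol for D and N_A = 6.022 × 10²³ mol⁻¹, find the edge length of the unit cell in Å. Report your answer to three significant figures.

With Z = 2 atoms per BCC cell, a³ = Z·M/(N_A·ρ) = 2 × 201.3 / (6.022 × 10²³ × 3.570 g/cm³) = 1.873 × 10^-22 cm³.
a = (1.873 × 10^-22)^(1/3) = 5.721 × 10^-8 cm = 5.72 Å.

5.72 Å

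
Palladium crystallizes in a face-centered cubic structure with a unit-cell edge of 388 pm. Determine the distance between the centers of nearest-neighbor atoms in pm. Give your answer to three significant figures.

274 pm

In an FCC structure, atoms touch along the face diagonal, so √2·a = 4r; the nearest-neighbor distance equals 2r = 0.7071·a.
d = 0.7071 × 388 = 274 pm.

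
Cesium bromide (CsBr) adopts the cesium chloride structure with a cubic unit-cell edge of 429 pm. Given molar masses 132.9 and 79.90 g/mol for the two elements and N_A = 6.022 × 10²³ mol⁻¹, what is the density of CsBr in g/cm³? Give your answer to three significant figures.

4.48 g/cm³

The cesium chloride structure contains Z = 1 formula unit per cell; M(CsBr) = 132.9 + 79.90 = 212.8 g/mol.
a³ = (4.290 × 10^-8 cm)³ = 7.895 × 10^-23 cm³.
ρ = 1 × 212.8 / (6.022 × 10²³ × 7.895 × 10^-23) = 4.476 g/cm³.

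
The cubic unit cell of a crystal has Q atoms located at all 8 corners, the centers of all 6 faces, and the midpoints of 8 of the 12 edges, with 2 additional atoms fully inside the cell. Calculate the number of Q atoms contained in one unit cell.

Corner atoms are shared by 8 cells (1/8 each), face atoms by 2 (1/2 each), edge atoms by 4 (1/4 each), interior atoms are unshared.
Net atoms = 8 × 1/8 + 6 × 1/2 + 8 × 1/4 + 2 = 1 + 3 + 2 + 2 = 8.

8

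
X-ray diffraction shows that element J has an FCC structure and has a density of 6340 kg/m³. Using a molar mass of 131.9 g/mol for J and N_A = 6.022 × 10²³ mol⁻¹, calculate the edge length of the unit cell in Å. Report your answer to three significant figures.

With Z = 4 atoms per FCC cell, a³ = Z·M/(N_A·ρ) = 4 × 131.9 / (6.022 × 10²³ × 6.340 g/cm³) = 1.382 × 10^-22 cm³.
a = (1.382 × 10^-22)^(1/3) = 5.170 × 10^-8 cm = 5.17 Å.

5.17 Å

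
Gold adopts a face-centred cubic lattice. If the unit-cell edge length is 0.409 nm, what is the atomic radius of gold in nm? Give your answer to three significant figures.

In an FCC lattice, atoms touch along the face diagonal, so √2·a = 4r.
r = √2·a/4 = 1.4142 × 0.409 / 4 = 0.145 nm.

0.145 nm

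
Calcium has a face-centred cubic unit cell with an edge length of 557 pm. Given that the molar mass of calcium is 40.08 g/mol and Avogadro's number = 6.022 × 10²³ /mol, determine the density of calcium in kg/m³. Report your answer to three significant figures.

An FCC unit cell contains Z = 4 atoms.
Cell volume: a³ = (557 pm)³ = (5.570 × 10^-8 cm)³ = 1.728 × 10^-22 cm³.
ρ = Z·M/(N_A·a³) = 4 × 40.08 / (6.022 × 10²³ × 1.728 × 10^-22) = 1.541 g/cm³ = 1540 kg/m³.

1540 kg/m³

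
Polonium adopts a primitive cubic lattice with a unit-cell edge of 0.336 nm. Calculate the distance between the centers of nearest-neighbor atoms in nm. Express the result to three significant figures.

In a simple cubic structure, atoms touch along the cell edge, so a = 2r; the nearest-neighbor distance equals 2r = 1.000·a.
d = 1.000 × 0.336 = 0.336 nm.

0.336 nm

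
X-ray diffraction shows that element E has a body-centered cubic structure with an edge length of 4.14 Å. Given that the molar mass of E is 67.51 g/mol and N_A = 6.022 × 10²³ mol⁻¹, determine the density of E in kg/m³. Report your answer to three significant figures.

3160 kg/m³

A BCC unit cell contains Z = 2 atoms.
Cell volume: a³ = (4.14 Å)³ = (4.140 × 10^-8 cm)³ = 7.096 × 10^-23 cm³.
ρ = Z·M/(N_A·a³) = 2 × 67.51 / (6.022 × 10²³ × 7.096 × 10^-23) = 3.160 g/cm³ = 3160 kg/m³.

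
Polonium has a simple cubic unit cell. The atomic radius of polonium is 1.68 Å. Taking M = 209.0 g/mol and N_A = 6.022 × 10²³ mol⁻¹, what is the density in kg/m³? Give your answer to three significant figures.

9150 kg/m³

In a simple cubic lattice, atoms touch along the cell edge, so a = 2r, giving a = 3.360 Å = 3.360 × 10^-8 cm.
With Z = 1, ρ = Z·M/(N_A·a³) = 1 × 209.0 / (6.022 × 10²³ × 3.793 × 10^-23) = 9.149 g/cm³ = 9150 kg/m³.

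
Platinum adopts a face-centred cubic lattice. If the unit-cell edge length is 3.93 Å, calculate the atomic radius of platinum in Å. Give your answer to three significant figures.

In an FCC lattice, atoms touch along the face diagonal, so √2·a = 4r.
r = √2·a/4 = 1.4142 × 3.93 / 4 = 1.39 Å.

1.39 Å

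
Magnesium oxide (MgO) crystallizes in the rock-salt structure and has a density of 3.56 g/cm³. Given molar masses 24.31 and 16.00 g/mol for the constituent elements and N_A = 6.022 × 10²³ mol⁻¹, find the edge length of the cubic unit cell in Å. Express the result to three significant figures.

4.22 Å

M(MgO) = 40.31 g/mol; Z = 4 formula units per cell.
a³ = Z·M/(N_A·ρ) = 4 × 40.31 / (6.022 × 10²³ × 3.56) = 7.521 × 10^-23 cm³, so a = 4.221 × 10^-8 cm = 4.22 Å.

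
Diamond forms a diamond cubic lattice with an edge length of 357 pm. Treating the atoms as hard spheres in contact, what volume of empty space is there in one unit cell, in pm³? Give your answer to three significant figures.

3.00 × 10^7 pm³

In a diamond cubic lattice nearest neighbors lie along the body diagonal with √3·a = 8r, so r = 0.2165a = 77.29 pm.
V_cell = a³ = 4.550 × 10^7 pm³; V_atoms = 8 × (4/3)πr³ = 1.547 × 10^7 pm³.
Empty space = 4.550 × 10^7 − 1.547 × 10^7 = 3.00 × 10^7 pm³.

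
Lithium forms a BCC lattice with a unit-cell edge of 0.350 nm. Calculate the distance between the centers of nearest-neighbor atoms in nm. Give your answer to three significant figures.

0.303 nm

In a BCC structure, atoms touch along the body diagonal, so √3·a = 4r; the nearest-neighbor distance equals 2r = 0.8660·a.
d = 0.8660 × 0.350 = 0.303 nm.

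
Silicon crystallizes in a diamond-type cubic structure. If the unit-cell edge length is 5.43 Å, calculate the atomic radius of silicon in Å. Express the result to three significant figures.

1.18 Å

In a diamond cubic lattice, nearest neighbors lie along the body diagonal with √3·a = 8r.
r = √3·a/8 = 1.7321 × 5.43 / 8 = 1.18 Å.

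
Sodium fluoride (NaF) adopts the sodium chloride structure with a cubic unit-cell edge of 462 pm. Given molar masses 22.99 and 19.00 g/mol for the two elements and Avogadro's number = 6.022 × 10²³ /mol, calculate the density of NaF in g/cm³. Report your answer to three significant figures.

The sodium chloride structure contains Z = 4 formula units per cell; M(NaF) = 22.99 + 19.00 = 41.99 g/mol.
a³ = (4.620 × 10^-8 cm)³ = 9.861 × 10^-23 cm³.
ρ = 4 × 41.99 / (6.022 × 10²³ × 9.861 × 10^-23) = 2.828 g/cm³.

2.83 g/cm³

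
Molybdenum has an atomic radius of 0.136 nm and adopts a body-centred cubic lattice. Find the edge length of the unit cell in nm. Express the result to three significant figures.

In a BCC lattice, atoms touch along the body diagonal, so √3·a = 4r.
a = 4r/√3 = 4 × 0.136 / 1.7321 = 0.314 nm.

0.314 nm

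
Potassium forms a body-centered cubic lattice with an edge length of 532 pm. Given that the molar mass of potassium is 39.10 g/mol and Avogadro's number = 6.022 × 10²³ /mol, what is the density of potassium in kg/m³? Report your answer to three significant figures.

A BCC unit cell contains Z = 2 atoms.
Cell volume: a³ = (532 pm)³ = (5.320 × 10^-8 cm)³ = 1.506 × 10^-22 cm³.
ρ = Z·M/(N_A·a³) = 2 × 39.10 / (6.022 × 10²³ × 1.506 × 10^-22) = 0.8624 g/cm³ = 862 kg/m³.

862 kg/m³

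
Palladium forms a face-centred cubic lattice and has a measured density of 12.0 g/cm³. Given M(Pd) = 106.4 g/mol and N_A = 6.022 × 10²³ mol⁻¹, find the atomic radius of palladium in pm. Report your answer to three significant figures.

138 pm

For an FCC cell (Z = 4), a³ = Z·M/(N_A·ρ) = 4 × 106.4 / (6.022 × 10²³ × 12.00) = 5.890 × 10^-23 cm³, so a = 3.891 × 10^-8 cm = 389.1 pm.
Atoms touch along the face diagonal, so √2·a = 4r, so r = 0.3536 × a = 138 pm.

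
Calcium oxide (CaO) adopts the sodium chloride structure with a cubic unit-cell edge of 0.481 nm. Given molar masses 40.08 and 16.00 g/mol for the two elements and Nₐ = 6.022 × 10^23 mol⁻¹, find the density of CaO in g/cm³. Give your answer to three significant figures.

The sodium chloride structure contains Z = 4 formula units per cell; M(CaO) = 40.08 + 16.00 = 56.08 g/mol.
a³ = (4.810 × 10^-8 cm)³ = 1.113 × 10^-22 cm³.
ρ = 4 × 56.08 / (6.022 × 10²³ × 1.113 × 10^-22) = 3.347 g/cm³.

3.35 g/cm³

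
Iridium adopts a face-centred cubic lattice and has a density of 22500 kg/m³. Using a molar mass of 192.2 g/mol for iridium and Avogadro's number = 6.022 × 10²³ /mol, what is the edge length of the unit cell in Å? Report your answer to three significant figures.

3.84 Å

With Z = 4 atoms per FCC cell, a³ = Z·M/(N_A·ρ) = 4 × 192.2 / (6.022 × 10²³ × 22.50 g/cm³) = 5.674 × 10^-23 cm³.
a = (5.674 × 10^-23)^(1/3) = 3.843 × 10^-8 cm = 3.84 Å.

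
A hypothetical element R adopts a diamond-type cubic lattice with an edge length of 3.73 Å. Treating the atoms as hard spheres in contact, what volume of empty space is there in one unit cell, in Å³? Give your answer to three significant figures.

In a diamond cubic lattice nearest neighbors lie along the body diagonal with √3·a = 8r, so r = 0.2165a = 0.8076 Å.
V_cell = a³ = 51.90 Å³; V_atoms = 8 × (4/3)πr³ = 17.65 Å³.
Empty space = 51.90 − 17.65 = 34.2 Å³.

34.2 Å³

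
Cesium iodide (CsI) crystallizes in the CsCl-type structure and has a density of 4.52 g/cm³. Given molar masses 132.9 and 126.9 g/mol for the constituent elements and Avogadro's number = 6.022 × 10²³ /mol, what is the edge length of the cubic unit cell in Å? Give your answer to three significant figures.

4.57 Å

M(CsI) = 259.8 g/mol; Z = 1 formula unit per cell.
a³ = Z·M/(N_A·ρ) = 1 × 259.8 / (6.022 × 10²³ × 4.52) = 9.545 × 10^-23 cm³, so a = 4.570 × 10^-8 cm = 4.57 Å.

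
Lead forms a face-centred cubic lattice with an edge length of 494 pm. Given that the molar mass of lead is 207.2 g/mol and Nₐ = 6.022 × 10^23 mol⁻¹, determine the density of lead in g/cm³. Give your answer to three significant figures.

11.4 g/cm³

An FCC unit cell contains Z = 4 atoms.
Cell volume: a³ = (494 pm)³ = (4.940 × 10^-8 cm)³ = 1.206 × 10^-22 cm³.
ρ = Z·M/(N_A·a³) = 4 × 207.2 / (6.022 × 10²³ × 1.206 × 10^-22) = 11.42 g/cm³.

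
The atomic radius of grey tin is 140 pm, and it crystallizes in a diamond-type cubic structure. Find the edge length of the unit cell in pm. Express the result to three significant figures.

In a diamond cubic lattice, nearest neighbors lie along the body diagonal with √3·a = 8r.
a = 8r/√3 = 8 × 140 / 1.7321 = 647 pm.

647 pm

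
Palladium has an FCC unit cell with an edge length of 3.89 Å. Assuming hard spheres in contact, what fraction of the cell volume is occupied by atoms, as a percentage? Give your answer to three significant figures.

In an FCC lattice atoms touch along the face diagonal, so √2·a = 4r, so r = 0.3536a = 1.375 Å.
Packing fraction = Z·(4/3)πr³ / a³ = 4 × (4/3)π × (1.375)³ / (3.89)³ = 0.7405 = 74.0%.

74.0%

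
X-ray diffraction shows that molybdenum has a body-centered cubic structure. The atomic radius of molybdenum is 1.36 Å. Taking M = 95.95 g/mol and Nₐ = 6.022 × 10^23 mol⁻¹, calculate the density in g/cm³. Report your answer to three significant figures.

In a BCC lattice, atoms touch along the body diagonal, so √3·a = 4r, giving a = 3.141 Å = 3.141 × 10^-8 cm.
With Z = 2, ρ = Z·M/(N_A·a³) = 2 × 95.95 / (6.022 × 10²³ × 3.098 × 10^-23) = 10.29 g/cm³.

10.3 g/cm³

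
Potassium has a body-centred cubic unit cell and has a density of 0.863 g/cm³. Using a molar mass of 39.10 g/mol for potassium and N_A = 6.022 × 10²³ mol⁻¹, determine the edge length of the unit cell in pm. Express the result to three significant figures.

532 pm

With Z = 2 atoms per BCC cell, a³ = Z·M/(N_A·ρ) = 2 × 39.10 / (6.022 × 10²³ × 0.8630 g/cm³) = 1.505 × 10^-22 cm³.
a = (1.505 × 10^-22)^(1/3) = 5.319 × 10^-8 cm = 532 pm.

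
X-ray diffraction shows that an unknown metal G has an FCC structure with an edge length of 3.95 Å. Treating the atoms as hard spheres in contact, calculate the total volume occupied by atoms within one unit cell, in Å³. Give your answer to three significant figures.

In an FCC lattice atoms touch along the face diagonal, so √2·a = 4r, so r = 0.3536a = 1.397 Å.
V_atoms = Z × (4/3)πr³ = 4 × (4/3)π × (1.397)³ = 45.6 Å³.

45.6 Å³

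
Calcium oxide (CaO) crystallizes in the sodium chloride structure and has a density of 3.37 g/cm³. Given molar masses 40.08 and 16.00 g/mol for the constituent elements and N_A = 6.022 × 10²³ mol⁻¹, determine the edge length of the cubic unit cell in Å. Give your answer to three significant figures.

M(CaO) = 56.08 g/mol; Z = 4 formula units per cell.
a³ = Z·M/(N_A·ρ) = 4 × 56.08 / (6.022 × 10²³ × 3.37) = 1.105 × 10^-22 cm³, so a = 4.799 × 10^-8 cm = 4.80 Å.

4.80 Å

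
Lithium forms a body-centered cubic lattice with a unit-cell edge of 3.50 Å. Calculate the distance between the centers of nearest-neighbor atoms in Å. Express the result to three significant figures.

In a BCC structure, atoms touch along the body diagonal, so √3·a = 4r; the nearest-neighbor distance equals 2r = 0.8660·a.
d = 0.8660 × 3.50 = 3.03 Å.

3.03 Å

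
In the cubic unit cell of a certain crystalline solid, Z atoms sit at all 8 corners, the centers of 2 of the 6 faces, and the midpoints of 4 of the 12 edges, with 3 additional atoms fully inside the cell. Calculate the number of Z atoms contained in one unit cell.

Corner atoms are shared by 8 cells (1/8 each), face atoms by 2 (1/2 each), edge atoms by 4 (1/4 each), interior atoms are unshared.
Net atoms = 8 × 1/8 + 2 × 1/2 + 4 × 1/4 + 3 = 1 + 1 + 1 + 3 = 6.

6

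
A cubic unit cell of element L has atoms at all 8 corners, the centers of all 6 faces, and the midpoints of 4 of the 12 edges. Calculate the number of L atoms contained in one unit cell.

5

Corner atoms are shared by 8 cells (1/8 each), face atoms by 2 (1/2 each), edge atoms by 4 (1/4 each).
Net atoms = 8 × 1/8 + 6 × 1/2 + 4 × 1/4 = 1 + 3 + 1 = 5.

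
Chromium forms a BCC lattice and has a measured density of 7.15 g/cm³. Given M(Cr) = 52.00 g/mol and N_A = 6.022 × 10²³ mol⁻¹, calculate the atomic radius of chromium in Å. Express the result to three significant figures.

1.25 Å

For a BCC cell (Z = 2), a³ = Z·M/(N_A·ρ) = 2 × 52.00 / (6.022 × 10²³ × 7.150) = 2.415 × 10^-23 cm³, so a = 2.891 × 10^-8 cm = 2.891 Å.
Atoms touch along the body diagonal, so √3·a = 4r, so r = 0.4330 × a = 1.25 Å.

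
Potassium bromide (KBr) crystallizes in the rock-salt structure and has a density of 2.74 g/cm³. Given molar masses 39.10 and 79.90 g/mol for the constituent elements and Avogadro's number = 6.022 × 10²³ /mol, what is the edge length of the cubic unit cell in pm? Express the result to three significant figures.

661 pm

M(KBr) = 119.0 g/mol; Z = 4 formula units per cell.
a³ = Z·M/(N_A·ρ) = 4 × 119.0 / (6.022 × 10²³ × 2.74) = 2.885 × 10^-22 cm³, so a = 6.608 × 10^-8 cm = 661 pm.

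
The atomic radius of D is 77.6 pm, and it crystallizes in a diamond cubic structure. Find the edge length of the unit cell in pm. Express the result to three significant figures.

In a diamond cubic lattice, nearest neighbors lie along the body diagonal with √3·a = 8r.
a = 8r/√3 = 8 × 77.6 / 1.7321 = 358 pm.

358 pm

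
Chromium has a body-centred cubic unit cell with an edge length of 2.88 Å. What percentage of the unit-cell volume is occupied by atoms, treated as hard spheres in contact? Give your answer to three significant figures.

68.0%

In a BCC lattice atoms touch along the body diagonal, so √3·a = 4r, so r = 0.4330a = 1.247 Å.
Packing fraction = Z·(4/3)πr³ / a³ = 2 × (4/3)π × (1.247)³ / (2.88)³ = 0.6802 = 68.0%.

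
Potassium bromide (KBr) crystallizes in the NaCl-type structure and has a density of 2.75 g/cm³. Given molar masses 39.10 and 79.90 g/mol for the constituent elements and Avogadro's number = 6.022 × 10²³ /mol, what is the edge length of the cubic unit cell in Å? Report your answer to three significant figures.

M(KBr) = 119.0 g/mol; Z = 4 formula units per cell.
a³ = Z·M/(N_A·ρ) = 4 × 119.0 / (6.022 × 10²³ × 2.75) = 2.874 × 10^-22 cm³, so a = 6.600 × 10^-8 cm = 6.60 Å.

6.60 Å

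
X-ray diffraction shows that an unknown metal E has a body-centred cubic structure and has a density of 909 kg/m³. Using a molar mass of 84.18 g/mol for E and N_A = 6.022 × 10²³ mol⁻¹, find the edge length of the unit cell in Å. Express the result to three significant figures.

With Z = 2 atoms per BCC cell, a³ = Z·M/(N_A·ρ) = 2 × 84.18 / (6.022 × 10²³ × 0.9090 g/cm³) = 3.076 × 10^-22 cm³.
a = (3.076 × 10^-22)^(1/3) = 6.750 × 10^-8 cm = 6.75 Å.

6.75 Å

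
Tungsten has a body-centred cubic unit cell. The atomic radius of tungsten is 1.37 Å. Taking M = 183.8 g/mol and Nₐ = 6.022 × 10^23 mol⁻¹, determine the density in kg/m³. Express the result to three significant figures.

In a BCC lattice, atoms touch along the body diagonal, so √3·a = 4r, giving a = 3.164 Å = 3.164 × 10^-8 cm.
With Z = 2, ρ = Z·M/(N_A·a³) = 2 × 183.8 / (6.022 × 10²³ × 3.167 × 10^-23) = 19.27 g/cm³ = 19300 kg/m³.

19300 kg/m³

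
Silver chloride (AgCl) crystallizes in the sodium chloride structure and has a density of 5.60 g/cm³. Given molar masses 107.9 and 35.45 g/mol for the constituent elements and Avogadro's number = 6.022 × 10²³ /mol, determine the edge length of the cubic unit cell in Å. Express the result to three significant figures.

5.54 Å

M(AgCl) = 143.35 g/mol; Z = 4 formula units per cell.
a³ = Z·M/(N_A·ρ) = 4 × 143.35 / (6.022 × 10²³ × 5.60) = 1.700 × 10^-22 cm³, so a = 5.540 × 10^-8 cm = 5.54 Å.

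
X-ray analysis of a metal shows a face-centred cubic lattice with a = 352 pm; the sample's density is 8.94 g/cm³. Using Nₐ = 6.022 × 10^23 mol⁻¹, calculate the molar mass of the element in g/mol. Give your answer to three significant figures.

An FCC cell has Z = 4 atoms; a = 3.520 × 10^-8 cm.
M = ρ·N_A·a³/Z = 8.94 × 6.022 × 10²³ × 4.361 × 10^-23 / 4 = 58.7 g/mol.

58.7 g/mol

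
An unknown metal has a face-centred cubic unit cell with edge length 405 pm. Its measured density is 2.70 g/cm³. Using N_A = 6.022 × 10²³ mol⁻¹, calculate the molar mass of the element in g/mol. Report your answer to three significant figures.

An FCC cell has Z = 4 atoms; a = 4.050 × 10^-8 cm.
M = ρ·N_A·a³/Z = 2.70 × 6.022 × 10²³ × 6.643 × 10^-23 / 4 = 27.0 g/mol.

27.0 g/mol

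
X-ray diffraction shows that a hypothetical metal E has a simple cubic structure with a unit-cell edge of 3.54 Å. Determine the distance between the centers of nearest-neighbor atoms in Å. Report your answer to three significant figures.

3.54 Å

In a simple cubic structure, atoms touch along the cell edge, so a = 2r; the nearest-neighbor distance equals 2r = 1.000·a.
d = 1.000 × 3.54 = 3.54 Å.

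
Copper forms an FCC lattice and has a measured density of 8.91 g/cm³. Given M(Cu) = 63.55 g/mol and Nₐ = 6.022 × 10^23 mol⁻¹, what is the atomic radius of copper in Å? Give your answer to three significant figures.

1.28 Å

For an FCC cell (Z = 4), a³ = Z·M/(N_A·ρ) = 4 × 63.55 / (6.022 × 10²³ × 8.910) = 4.738 × 10^-23 cm³, so a = 3.618 × 10^-8 cm = 3.618 Å.
Atoms touch along the face diagonal, so √2·a = 4r, so r = 0.3536 × a = 1.28 Å.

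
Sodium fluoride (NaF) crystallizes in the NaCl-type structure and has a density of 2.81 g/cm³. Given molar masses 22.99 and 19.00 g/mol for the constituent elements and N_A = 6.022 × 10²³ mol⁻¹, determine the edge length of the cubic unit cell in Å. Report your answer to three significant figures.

4.63 Å

M(NaF) = 41.99 g/mol; Z = 4 formula units per cell.
a³ = Z·M/(N_A·ρ) = 4 × 41.99 / (6.022 × 10²³ × 2.81) = 9.926 × 10^-23 cm³, so a = 4.630 × 10^-8 cm = 4.63 Å.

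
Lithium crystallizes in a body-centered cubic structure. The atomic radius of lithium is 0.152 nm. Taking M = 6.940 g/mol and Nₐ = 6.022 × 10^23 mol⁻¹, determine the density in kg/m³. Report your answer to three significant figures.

In a BCC lattice, atoms touch along the body diagonal, so √3·a = 4r, giving a = 0.3510 nm = 3.510 × 10^-8 cm.
With Z = 2, ρ = Z·M/(N_A·a³) = 2 × 6.940 / (6.022 × 10²³ × 4.325 × 10^-23) = 0.5329 g/cm³ = 533 kg/m³.

533 kg/m³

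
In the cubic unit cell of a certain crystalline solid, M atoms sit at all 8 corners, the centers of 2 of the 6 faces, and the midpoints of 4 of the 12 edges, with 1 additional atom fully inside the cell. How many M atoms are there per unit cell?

Corner atoms are shared by 8 cells (1/8 each), face atoms by 2 (1/2 each), edge atoms by 4 (1/4 each), interior atoms are unshared.
Net atoms = 8 × 1/8 + 2 × 1/2 + 4 × 1/4 + 1 = 1 + 1 + 1 + 1 = 4.

4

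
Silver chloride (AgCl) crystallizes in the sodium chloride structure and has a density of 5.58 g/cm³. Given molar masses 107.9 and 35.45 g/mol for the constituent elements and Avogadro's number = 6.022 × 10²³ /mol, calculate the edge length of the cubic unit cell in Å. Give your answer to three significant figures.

5.55 Å

M(AgCl) = 143.35 g/mol; Z = 4 formula units per cell.
a³ = Z·M/(N_A·ρ) = 4 × 143.35 / (6.022 × 10²³ × 5.58) = 1.706 × 10^-22 cm³, so a = 5.547 × 10^-8 cm = 5.55 Å.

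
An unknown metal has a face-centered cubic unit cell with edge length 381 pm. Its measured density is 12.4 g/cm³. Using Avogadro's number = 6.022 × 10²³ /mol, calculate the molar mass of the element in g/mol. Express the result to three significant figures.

103 g/mol

An FCC cell has Z = 4 atoms; a = 3.810 × 10^-8 cm.
M = ρ·N_A·a³/Z = 12.4 × 6.022 × 10²³ × 5.531 × 10^-23 / 4 = 103 g/mol.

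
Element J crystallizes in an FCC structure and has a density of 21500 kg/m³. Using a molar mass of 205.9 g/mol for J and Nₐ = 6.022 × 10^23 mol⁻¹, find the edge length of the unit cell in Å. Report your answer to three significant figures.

With Z = 4 atoms per FCC cell, a³ = Z·M/(N_A·ρ) = 4 × 205.9 / (6.022 × 10²³ × 21.50 g/cm³) = 6.361 × 10^-23 cm³.
a = (6.361 × 10^-23)^(1/3) = 3.992 × 10^-8 cm = 3.99 Å.

3.99 Å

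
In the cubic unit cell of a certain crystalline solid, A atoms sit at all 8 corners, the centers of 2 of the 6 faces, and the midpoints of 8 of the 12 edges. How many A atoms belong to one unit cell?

Corner atoms are shared by 8 cells (1/8 each), face atoms by 2 (1/2 each), edge atoms by 4 (1/4 each).
Net atoms = 8 × 1/8 + 2 × 1/2 + 8 × 1/4 = 1 + 1 + 2 = 4.

4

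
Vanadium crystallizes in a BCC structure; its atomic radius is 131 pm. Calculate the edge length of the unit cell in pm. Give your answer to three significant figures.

In a BCC lattice, atoms touch along the body diagonal, so √3·a = 4r.
a = 4r/√3 = 4 × 131 / 1.7321 = 303 pm.

303 pm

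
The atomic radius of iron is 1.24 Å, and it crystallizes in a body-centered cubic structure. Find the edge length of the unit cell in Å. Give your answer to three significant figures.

In a BCC lattice, atoms touch along the body diagonal, so √3·a = 4r.
a = 4r/√3 = 4 × 1.24 / 1.7321 = 2.86 Å.

2.86 Å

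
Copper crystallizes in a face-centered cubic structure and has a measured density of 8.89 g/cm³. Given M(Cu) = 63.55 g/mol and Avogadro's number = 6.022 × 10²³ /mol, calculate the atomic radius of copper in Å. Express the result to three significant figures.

For an FCC cell (Z = 4), a³ = Z·M/(N_A·ρ) = 4 × 63.55 / (6.022 × 10²³ × 8.890) = 4.748 × 10^-23 cm³, so a = 3.621 × 10^-8 cm = 3.621 Å.
Atoms touch along the face diagonal, so √2·a = 4r, so r = 0.3536 × a = 1.28 Å.

1.28 Å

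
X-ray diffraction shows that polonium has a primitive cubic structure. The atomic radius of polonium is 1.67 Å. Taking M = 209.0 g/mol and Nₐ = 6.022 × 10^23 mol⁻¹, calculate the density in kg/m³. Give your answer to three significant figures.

9310 kg/m³

In a simple cubic lattice, atoms touch along the cell edge, so a = 2r, giving a = 3.340 Å = 3.340 × 10^-8 cm.
With Z = 1, ρ = Z·M/(N_A·a³) = 1 × 209.0 / (6.022 × 10²³ × 3.726 × 10^-23) = 9.315 g/cm³ = 9310 kg/m³.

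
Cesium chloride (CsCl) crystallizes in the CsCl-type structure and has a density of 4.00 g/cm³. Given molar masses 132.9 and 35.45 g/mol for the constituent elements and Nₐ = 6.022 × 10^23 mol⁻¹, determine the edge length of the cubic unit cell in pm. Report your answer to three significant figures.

M(CsCl) = 168.35 g/mol; Z = 1 formula unit per cell.
a³ = Z·M/(N_A·ρ) = 1 × 168.35 / (6.022 × 10²³ × 4.00) = 6.989 × 10^-23 cm³, so a = 4.119 × 10^-8 cm = 412 pm.

412 pm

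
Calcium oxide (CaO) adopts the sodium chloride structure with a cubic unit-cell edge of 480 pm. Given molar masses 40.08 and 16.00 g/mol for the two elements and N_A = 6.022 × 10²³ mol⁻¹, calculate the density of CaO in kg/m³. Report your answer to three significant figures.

The sodium chloride structure contains Z = 4 formula units per cell; M(CaO) = 40.08 + 16.00 = 56.08 g/mol.
a³ = (4.800 × 10^-8 cm)³ = 1.106 × 10^-22 cm³.
ρ = 4 × 56.08 / (6.022 × 10²³ × 1.106 × 10^-22) = 3.368 g/cm³ = 3370 kg/m³.

3370 kg/m³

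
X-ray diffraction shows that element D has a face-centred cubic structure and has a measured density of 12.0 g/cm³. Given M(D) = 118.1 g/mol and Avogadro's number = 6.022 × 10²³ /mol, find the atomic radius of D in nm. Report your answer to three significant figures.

For an FCC cell (Z = 4), a³ = Z·M/(N_A·ρ) = 4 × 118.1 / (6.022 × 10²³ × 12.00) = 6.537 × 10^-23 cm³, so a = 4.028 × 10^-8 cm = 0.4028 nm.
Atoms touch along the face diagonal, so √2·a = 4r, so r = 0.3536 × a = 0.142 nm.

0.142 nm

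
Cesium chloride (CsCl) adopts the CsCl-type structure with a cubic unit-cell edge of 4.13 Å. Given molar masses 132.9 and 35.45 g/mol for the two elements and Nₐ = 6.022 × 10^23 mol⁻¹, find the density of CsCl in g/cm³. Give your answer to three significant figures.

The CsCl-type structure contains Z = 1 formula unit per cell; M(CsCl) = 132.9 + 35.45 = 168.35 g/mol.
a³ = (4.130 × 10^-8 cm)³ = 7.044 × 10^-23 cm³.
ρ = 1 × 168.35 / (6.022 × 10²³ × 7.044 × 10^-23) = 3.968 g/cm³.

3.97 g/cm³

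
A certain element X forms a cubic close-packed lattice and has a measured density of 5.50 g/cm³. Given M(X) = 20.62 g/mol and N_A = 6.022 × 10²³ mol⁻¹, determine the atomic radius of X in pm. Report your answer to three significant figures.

103 pm

For an FCC cell (Z = 4), a³ = Z·M/(N_A·ρ) = 4 × 20.62 / (6.022 × 10²³ × 5.500) = 2.490 × 10^-23 cm³, so a = 2.920 × 10^-8 cm = 292.0 pm.
Atoms touch along the face diagonal, so √2·a = 4r, so r = 0.3536 × a = 103 pm.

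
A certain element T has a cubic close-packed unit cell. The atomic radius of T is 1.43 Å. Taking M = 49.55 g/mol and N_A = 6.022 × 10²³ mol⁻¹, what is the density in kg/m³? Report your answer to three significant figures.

In an FCC lattice, atoms touch along the face diagonal, so √2·a = 4r, giving a = 4.045 Å = 4.045 × 10^-8 cm.
With Z = 4, ρ = Z·M/(N_A·a³) = 4 × 49.55 / (6.022 × 10²³ × 6.617 × 10^-23) = 4.974 g/cm³ = 4970 kg/m³.

4970 kg/m³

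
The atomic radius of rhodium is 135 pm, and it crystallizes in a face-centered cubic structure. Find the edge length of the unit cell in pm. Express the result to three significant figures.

In an FCC lattice, atoms touch along the face diagonal, so √2·a = 4r.
a = 4r/√2 = 4 × 135 / 1.4142 = 382 pm.

382 pm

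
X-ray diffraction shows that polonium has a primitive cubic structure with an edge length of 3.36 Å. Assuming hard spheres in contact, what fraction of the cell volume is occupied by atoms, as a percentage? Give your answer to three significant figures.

52.4%

In a simple cubic lattice atoms touch along the cell edge, so a = 2r, so r = 0.5000a = 1.680 Å.
Packing fraction = Z·(4/3)πr³ / a³ = 1 × (4/3)π × (1.680)³ / (3.36)³ = 0.5236 = 52.4%.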